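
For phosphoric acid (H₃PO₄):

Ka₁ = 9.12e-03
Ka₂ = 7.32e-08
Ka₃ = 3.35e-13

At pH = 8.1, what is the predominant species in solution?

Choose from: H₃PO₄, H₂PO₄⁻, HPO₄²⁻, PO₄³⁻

pKa₁ = 2.04, pKa₂ = 7.14, pKa₃ = 12.47. For a polyprotic acid the predominant species crosses at each pKa: below pKa_n the protonated form dominates, above it the deprotonated form does. At pH = 8.1, the predominant species is HPO₄²⁻.

HPO₄²⁻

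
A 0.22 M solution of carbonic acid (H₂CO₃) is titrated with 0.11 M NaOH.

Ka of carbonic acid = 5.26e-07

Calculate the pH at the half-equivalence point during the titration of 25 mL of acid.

At half-equivalence [HA] = [A⁻], so Henderson-Hasselbalch gives pH = pKa = -log(5.26e-07) = 6.28.

pH = pKa = 6.28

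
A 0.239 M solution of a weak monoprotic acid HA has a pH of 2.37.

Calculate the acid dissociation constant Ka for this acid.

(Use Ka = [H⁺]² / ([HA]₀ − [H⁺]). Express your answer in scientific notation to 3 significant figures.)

[H⁺] = 10^(−pH) = 10^(−2.37) = 4.266e-03 M. For HA ⇌ H⁺ + A⁻, Ka = [H⁺][A⁻]/[HA] = [H⁺]² / ([HA]₀ − [H⁺]) = (4.266e-03)² / (0.239 − 4.266e-03) = 7.75e-05.

K_a = 7.75e-05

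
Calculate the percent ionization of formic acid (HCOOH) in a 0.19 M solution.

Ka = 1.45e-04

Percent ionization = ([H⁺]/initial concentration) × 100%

Using Ka equilibrium: x² + Ka×x - Ka×C = 0. Solving: [H⁺] = 5.1768e-03. Percent = (5.1768e-03/0.19) × 100

Percent ionization = 2.72%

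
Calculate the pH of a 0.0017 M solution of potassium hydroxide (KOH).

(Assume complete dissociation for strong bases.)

[OH⁻] = 0.0017 M for strong base. pOH = -log[OH⁻] = 2.77, pH = 14 - pOH

pH = 11.23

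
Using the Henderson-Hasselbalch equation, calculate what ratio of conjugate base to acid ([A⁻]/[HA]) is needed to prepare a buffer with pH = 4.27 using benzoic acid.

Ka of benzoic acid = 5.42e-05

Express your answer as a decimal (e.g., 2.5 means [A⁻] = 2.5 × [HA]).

pKa = -log(5.42e-05) = 4.2660. pH = pKa + log([A⁻]/[HA]), so log([A⁻]/[HA]) = pH − pKa = 4.27 − 4.2660 = 0.0040. [A⁻]/[HA] = 10^(0.0040) = 1.01

[A⁻]/[HA] = 1.01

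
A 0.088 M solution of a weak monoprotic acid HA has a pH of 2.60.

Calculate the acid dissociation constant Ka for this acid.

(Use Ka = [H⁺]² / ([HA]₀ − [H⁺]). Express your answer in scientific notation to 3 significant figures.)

[H⁺] = 10^(−pH) = 10^(−2.60) = 2.512e-03 M. For HA ⇌ H⁺ + A⁻, Ka = [H⁺][A⁻]/[HA] = [H⁺]² / ([HA]₀ − [H⁺]) = (2.512e-03)² / (0.088 − 2.512e-03) = 7.38e-05.

K_a = 7.38e-05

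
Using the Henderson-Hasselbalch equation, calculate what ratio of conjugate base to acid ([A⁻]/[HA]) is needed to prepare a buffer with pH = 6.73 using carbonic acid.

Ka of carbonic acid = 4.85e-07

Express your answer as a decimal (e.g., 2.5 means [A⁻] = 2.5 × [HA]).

pKa = -log(4.85e-07) = 6.3143. pH = pKa + log([A⁻]/[HA]), so log([A⁻]/[HA]) = pH − pKa = 6.73 − 6.3143 = 0.4157. [A⁻]/[HA] = 10^(0.4157) = 2.60

[A⁻]/[HA] = 2.60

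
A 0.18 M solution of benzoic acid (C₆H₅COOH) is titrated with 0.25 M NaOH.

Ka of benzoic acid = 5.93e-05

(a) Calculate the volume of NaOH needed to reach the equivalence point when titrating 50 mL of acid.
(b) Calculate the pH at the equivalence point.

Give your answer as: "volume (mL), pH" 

moles acid = 0.18 × 50/1000 = 0.009 mol; V_base = moles/0.25 × 1000 = 36.0 mL. At equivalence only the conjugate base is present: [A⁻] = 0.009/0.086 = 1.0465e-01 M. Kb = Kw/Ka = 1.69e-10; [OH⁻] = √(Kb × [A⁻]) = 4.2009e-06; pOH = 5.38; pH = 14 - pOH = 8.62.

V = 36.0 mL, pH = 8.62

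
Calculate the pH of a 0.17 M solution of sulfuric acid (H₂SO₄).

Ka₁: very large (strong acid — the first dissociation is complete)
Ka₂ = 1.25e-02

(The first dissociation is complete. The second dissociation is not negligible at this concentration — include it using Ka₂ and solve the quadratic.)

First dissociation is complete: [H⁺]₀ = [HSO₄⁻]₀ = C = 0.17 M. Second dissociation HSO₄⁻ ⇌ H⁺ + SO₄²⁻: let x = [SO₄²⁻]. Ka₂ = (C + x)·x / (C − x) = 1.25e-02 → x² + (C + Ka₂)·x − Ka₂·C = 0 → x² + 0.18250·x − 2.125e-03 = 0. x = (−0.18250 + √(0.18250² + 4 × 2.125e-03)) / 2 = 1.0983e-02 M. [H⁺] = C + x = 0.17 + 1.0983e-02 = 1.8098e-01 M. pH = -log(1.8098e-01) = 0.74.

pH = 0.74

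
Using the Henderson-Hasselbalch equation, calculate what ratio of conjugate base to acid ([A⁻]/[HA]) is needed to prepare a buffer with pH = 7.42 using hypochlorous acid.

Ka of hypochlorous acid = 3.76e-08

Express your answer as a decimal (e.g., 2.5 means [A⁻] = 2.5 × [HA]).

pKa = -log(3.76e-08) = 7.4248. pH = pKa + log([A⁻]/[HA]), so log([A⁻]/[HA]) = pH − pKa = 7.42 − 7.4248 = -0.0048. [A⁻]/[HA] = 10^(-0.0048) = 0.989

[A⁻]/[HA] = 0.989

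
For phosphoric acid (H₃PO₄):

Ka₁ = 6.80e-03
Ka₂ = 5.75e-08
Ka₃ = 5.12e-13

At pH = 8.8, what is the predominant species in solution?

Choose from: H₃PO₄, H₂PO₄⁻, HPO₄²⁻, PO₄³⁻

pKa₁ = 2.17, pKa₂ = 7.24, pKa₃ = 12.29. For a polyprotic acid the predominant species crosses at each pKa: below pKa_n the protonated form dominates, above it the deprotonated form does. At pH = 8.8, the predominant species is HPO₄²⁻.

HPO₄²⁻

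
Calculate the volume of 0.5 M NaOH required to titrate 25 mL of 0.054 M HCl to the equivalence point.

At equivalence: moles acid = moles base. moles HCl = 0.054 × 25/1000 = 0.00135 mol. V_base = moles / 0.5 × 1000 = 2.7 mL.

V_{base} = 2.7 mL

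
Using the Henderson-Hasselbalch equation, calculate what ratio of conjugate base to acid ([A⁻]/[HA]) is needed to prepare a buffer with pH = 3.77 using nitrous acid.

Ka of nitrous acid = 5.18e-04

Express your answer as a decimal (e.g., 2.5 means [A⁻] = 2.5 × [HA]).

pKa = -log(5.18e-04) = 3.2857. pH = pKa + log([A⁻]/[HA]), so log([A⁻]/[HA]) = pH − pKa = 3.77 − 3.2857 = 0.4843. [A⁻]/[HA] = 10^(0.4843) = 3.05

[A⁻]/[HA] = 3.05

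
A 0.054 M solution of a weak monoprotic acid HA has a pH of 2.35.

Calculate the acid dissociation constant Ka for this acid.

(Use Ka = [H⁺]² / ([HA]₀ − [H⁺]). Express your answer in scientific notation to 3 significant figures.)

[H⁺] = 10^(−pH) = 10^(−2.35) = 4.467e-03 M. For HA ⇌ H⁺ + A⁻, Ka = [H⁺][A⁻]/[HA] = [H⁺]² / ([HA]₀ − [H⁺]) = (4.467e-03)² / (0.054 − 4.467e-03) = 4.03e-04.

K_a = 4.03e-04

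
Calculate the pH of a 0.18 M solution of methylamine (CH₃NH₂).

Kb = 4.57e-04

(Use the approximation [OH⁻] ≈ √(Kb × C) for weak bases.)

[OH⁻] = √(Kb × C) = √(4.57e-04 × 0.18) = 9.0697e-03. pOH = 2.04, pH = 14 - pOH

pH = 11.96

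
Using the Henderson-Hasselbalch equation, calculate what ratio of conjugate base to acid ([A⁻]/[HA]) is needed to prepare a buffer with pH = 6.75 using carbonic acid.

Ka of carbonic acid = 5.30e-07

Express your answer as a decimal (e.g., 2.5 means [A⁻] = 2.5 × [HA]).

pKa = -log(5.30e-07) = 6.2757. pH = pKa + log([A⁻]/[HA]), so log([A⁻]/[HA]) = pH − pKa = 6.75 − 6.2757 = 0.4743. [A⁻]/[HA] = 10^(0.4743) = 2.98

[A⁻]/[HA] = 2.98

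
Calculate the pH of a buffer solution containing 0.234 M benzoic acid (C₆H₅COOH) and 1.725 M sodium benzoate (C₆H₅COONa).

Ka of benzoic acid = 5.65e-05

pKa = -log(5.65e-05) = 4.25. pH = pKa + log([A⁻]/[HA]) = 4.25 + log(1.725/0.234)

pH = 5.12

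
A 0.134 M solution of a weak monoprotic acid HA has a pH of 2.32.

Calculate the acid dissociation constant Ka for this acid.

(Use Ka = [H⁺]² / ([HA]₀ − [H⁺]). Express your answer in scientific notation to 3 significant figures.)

[H⁺] = 10^(−pH) = 10^(−2.32) = 4.786e-03 M. For HA ⇌ H⁺ + A⁻, Ka = [H⁺][A⁻]/[HA] = [H⁺]² / ([HA]₀ − [H⁺]) = (4.786e-03)² / (0.134 − 4.786e-03) = 1.77e-04.

K_a = 1.77e-04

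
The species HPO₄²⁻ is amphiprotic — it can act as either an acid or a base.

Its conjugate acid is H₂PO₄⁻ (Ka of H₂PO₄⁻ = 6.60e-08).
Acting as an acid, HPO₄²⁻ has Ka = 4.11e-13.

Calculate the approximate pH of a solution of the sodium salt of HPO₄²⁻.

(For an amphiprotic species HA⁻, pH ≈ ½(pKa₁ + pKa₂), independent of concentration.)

pKa₁ = -log(6.60e-08) = 7.18; pKa₂ = -log(4.11e-13) = 12.39. For an amphiprotic species, pH ≈ ½(pKa₁ + pKa₂) = ½(7.18 + 12.39) = 9.78.

pH = 9.78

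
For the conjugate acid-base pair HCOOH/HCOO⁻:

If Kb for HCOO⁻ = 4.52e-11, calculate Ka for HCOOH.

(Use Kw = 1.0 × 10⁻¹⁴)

For a conjugate pair Ka × Kb = Kw, so Ka = Kw/Kb = 1.0 × 10⁻¹⁴ / 4.52e-11 = 2.21e-04.

K_a = 2.21e-04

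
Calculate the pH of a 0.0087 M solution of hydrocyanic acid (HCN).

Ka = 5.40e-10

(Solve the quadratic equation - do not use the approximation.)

x² + Ka×x - Ka×C = 0. Using quadratic formula: [H⁺] = 2.1672e-06

pH = 5.66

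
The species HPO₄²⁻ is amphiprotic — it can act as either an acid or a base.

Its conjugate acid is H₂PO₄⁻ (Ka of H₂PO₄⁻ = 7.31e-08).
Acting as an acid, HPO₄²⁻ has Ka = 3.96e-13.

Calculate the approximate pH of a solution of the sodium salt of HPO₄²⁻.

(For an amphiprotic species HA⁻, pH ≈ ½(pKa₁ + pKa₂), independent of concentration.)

pKa₁ = -log(7.31e-08) = 7.14; pKa₂ = -log(3.96e-13) = 12.40. For an amphiprotic species, pH ≈ ½(pKa₁ + pKa₂) = ½(7.14 + 12.40) = 9.77.

pH = 9.77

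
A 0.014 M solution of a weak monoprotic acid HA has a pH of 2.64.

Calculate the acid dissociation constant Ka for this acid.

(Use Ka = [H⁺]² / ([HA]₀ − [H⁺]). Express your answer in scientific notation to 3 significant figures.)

[H⁺] = 10^(−pH) = 10^(−2.64) = 2.291e-03 M. For HA ⇌ H⁺ + A⁻, Ka = [H⁺][A⁻]/[HA] = [H⁺]² / ([HA]₀ − [H⁺]) = (2.291e-03)² / (0.014 − 2.291e-03) = 4.48e-04.

K_a = 4.48e-04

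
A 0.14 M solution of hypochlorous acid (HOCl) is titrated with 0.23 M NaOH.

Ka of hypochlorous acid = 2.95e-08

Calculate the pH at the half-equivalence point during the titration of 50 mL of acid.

At half-equivalence [HA] = [A⁻], so Henderson-Hasselbalch gives pH = pKa = -log(2.95e-08) = 7.53.

pH = pKa = 7.53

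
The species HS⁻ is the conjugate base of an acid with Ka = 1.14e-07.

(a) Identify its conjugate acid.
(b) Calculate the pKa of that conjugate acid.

(a) The conjugate acid is formed by adding one H⁺ to HS⁻, giving H₂S. (b) pKa = -log(Ka) = -log(1.14e-07) = 6.94.

Conjugate acid: H₂S; pK_a = 6.94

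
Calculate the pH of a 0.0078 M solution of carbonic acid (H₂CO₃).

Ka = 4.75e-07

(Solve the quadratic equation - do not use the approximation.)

x² + Ka×x - Ka×C = 0. Using quadratic formula: [H⁺] = 6.0632e-05

pH = 4.22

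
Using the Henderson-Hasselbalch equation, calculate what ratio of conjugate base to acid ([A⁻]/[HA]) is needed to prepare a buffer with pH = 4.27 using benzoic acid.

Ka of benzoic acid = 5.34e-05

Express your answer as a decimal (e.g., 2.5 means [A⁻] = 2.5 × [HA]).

pKa = -log(5.34e-05) = 4.2725. pH = pKa + log([A⁻]/[HA]), so log([A⁻]/[HA]) = pH − pKa = 4.27 − 4.2725 = -0.0025. [A⁻]/[HA] = 10^(-0.0025) = 0.994

[A⁻]/[HA] = 0.994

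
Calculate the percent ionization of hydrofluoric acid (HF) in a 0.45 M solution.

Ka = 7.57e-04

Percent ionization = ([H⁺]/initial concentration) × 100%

Using Ka equilibrium: x² + Ka×x - Ka×C = 0. Solving: [H⁺] = 1.8082e-02. Percent = (1.8082e-02/0.45) × 100

Percent ionization = 4.02%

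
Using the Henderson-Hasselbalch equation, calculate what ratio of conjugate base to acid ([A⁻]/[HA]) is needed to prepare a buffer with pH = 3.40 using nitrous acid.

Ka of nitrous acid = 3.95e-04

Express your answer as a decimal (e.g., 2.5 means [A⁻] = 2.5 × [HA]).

pKa = -log(3.95e-04) = 3.4034. pH = pKa + log([A⁻]/[HA]), so log([A⁻]/[HA]) = pH − pKa = 3.40 − 3.4034 = -0.0034. [A⁻]/[HA] = 10^(-0.0034) = 0.992

[A⁻]/[HA] = 0.992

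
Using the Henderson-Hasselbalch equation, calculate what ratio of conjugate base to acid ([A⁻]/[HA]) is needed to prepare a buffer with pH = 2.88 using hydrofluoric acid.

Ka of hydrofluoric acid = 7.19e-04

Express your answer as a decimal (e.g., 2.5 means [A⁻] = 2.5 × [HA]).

pKa = -log(7.19e-04) = 3.1433. pH = pKa + log([A⁻]/[HA]), so log([A⁻]/[HA]) = pH − pKa = 2.88 − 3.1433 = -0.2633. [A⁻]/[HA] = 10^(-0.2633) = 0.545

[A⁻]/[HA] = 0.545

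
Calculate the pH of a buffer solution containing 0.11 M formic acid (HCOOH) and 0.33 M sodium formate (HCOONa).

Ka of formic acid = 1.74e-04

pKa = -log(1.74e-04) = 3.76. pH = pKa + log([A⁻]/[HA]) = 3.76 + log(0.33/0.11)

pH = 4.24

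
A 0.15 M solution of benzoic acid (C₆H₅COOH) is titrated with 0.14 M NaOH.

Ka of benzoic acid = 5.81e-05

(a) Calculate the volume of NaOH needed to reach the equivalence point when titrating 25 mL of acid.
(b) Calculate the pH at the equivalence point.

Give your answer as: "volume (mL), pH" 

moles acid = 0.15 × 25/1000 = 0.00375 mol; V_base = moles/0.14 × 1000 = 26.8 mL. At equivalence only the conjugate base is present: [A⁻] = 0.00375/0.052 = 7.2414e-02 M. Kb = Kw/Ka = 1.72e-10; [OH⁻] = √(Kb × [A⁻]) = 3.5304e-06; pOH = 5.45; pH = 14 - pOH = 8.55.

V = 26.8 mL, pH = 8.55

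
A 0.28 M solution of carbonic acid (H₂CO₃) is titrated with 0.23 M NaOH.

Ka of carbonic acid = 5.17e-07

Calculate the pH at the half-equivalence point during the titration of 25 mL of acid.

At half-equivalence [HA] = [A⁻], so Henderson-Hasselbalch gives pH = pKa = -log(5.17e-07) = 6.29.

pH = pKa = 6.29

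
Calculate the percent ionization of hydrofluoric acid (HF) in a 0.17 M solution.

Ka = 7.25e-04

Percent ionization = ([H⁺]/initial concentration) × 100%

Using Ka equilibrium: x² + Ka×x - Ka×C = 0. Solving: [H⁺] = 1.0745e-02. Percent = (1.0745e-02/0.17) × 100

Percent ionization = 6.32%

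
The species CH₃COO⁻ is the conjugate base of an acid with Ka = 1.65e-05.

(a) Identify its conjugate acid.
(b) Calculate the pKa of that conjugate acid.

(a) The conjugate acid is formed by adding one H⁺ to CH₃COO⁻, giving CH₃COOH. (b) pKa = -log(Ka) = -log(1.65e-05) = 4.78.

Conjugate acid: CH₃COOH; pK_a = 4.78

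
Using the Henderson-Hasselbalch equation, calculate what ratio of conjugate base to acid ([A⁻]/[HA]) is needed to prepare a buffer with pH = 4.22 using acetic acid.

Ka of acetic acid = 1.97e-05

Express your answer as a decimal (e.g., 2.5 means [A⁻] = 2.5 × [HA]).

pKa = -log(1.97e-05) = 4.7055. pH = pKa + log([A⁻]/[HA]), so log([A⁻]/[HA]) = pH − pKa = 4.22 − 4.7055 = -0.4855. [A⁻]/[HA] = 10^(-0.4855) = 0.327

[A⁻]/[HA] = 0.327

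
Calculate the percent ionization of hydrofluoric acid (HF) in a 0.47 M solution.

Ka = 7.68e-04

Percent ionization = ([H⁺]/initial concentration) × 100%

Using Ka equilibrium: x² + Ka×x - Ka×C = 0. Solving: [H⁺] = 1.8619e-02. Percent = (1.8619e-02/0.47) × 100

Percent ionization = 3.96%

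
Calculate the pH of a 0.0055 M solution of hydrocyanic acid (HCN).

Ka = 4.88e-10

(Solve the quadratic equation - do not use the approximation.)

x² + Ka×x - Ka×C = 0. Using quadratic formula: [H⁺] = 1.6380e-06

pH = 5.79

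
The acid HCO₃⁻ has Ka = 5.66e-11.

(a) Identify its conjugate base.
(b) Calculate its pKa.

(a) The conjugate base is formed by removing one H⁺ from HCO₃⁻, giving CO₃²⁻. (b) pKa = -log(Ka) = -log(5.66e-11) = 10.25.

Conjugate base: CO₃²⁻; pK_a = 10.25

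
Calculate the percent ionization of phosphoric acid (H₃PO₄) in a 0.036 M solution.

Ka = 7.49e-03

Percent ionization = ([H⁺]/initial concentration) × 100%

Using Ka equilibrium: x² + Ka×x - Ka×C = 0. Solving: [H⁺] = 1.3097e-02. Percent = (1.3097e-02/0.036) × 100

Percent ionization = 36.4%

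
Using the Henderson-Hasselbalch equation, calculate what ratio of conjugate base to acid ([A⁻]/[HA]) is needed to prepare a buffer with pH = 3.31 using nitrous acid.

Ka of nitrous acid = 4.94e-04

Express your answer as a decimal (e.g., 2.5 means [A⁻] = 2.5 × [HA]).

pKa = -log(4.94e-04) = 3.3063. pH = pKa + log([A⁻]/[HA]), so log([A⁻]/[HA]) = pH − pKa = 3.31 − 3.3063 = 0.0037. [A⁻]/[HA] = 10^(0.0037) = 1.01

[A⁻]/[HA] = 1.01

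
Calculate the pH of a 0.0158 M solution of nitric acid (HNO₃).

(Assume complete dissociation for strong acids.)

[H⁺] = 0.0158 M for strong acid. pH = -log[H⁺] = -log(0.0158)

pH = 1.80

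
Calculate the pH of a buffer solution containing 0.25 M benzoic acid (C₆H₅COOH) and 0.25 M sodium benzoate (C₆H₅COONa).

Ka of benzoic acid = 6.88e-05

pKa = -log(6.88e-05) = 4.16. pH = pKa + log([A⁻]/[HA]) = 4.16 + log(0.25/0.25)

pH = 4.16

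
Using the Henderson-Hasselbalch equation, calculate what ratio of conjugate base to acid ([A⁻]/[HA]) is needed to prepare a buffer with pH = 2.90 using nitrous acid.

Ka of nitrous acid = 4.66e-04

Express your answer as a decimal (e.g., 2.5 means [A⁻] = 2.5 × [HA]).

pKa = -log(4.66e-04) = 3.3316. pH = pKa + log([A⁻]/[HA]), so log([A⁻]/[HA]) = pH − pKa = 2.90 − 3.3316 = -0.4316. [A⁻]/[HA] = 10^(-0.4316) = 0.370

[A⁻]/[HA] = 0.370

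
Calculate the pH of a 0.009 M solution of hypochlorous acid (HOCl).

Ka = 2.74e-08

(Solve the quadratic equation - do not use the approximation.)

x² + Ka×x - Ka×C = 0. Using quadratic formula: [H⁺] = 1.5690e-05

pH = 4.80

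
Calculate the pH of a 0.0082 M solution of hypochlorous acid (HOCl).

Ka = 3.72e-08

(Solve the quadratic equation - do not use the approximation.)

x² + Ka×x - Ka×C = 0. Using quadratic formula: [H⁺] = 1.7447e-05

pH = 4.76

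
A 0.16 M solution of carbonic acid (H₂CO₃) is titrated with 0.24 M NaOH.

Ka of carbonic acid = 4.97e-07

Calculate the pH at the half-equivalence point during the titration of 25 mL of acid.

At half-equivalence [HA] = [A⁻], so Henderson-Hasselbalch gives pH = pKa = -log(4.97e-07) = 6.30.

pH = pKa = 6.30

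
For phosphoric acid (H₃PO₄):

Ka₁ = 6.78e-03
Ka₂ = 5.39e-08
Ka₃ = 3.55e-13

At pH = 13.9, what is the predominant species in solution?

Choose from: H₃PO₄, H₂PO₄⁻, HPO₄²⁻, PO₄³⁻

pKa₁ = 2.17, pKa₂ = 7.27, pKa₃ = 12.45. For a polyprotic acid the predominant species crosses at each pKa: below pKa_n the protonated form dominates, above it the deprotonated form does. At pH = 13.9, the predominant species is PO₄³⁻.

PO₄³⁻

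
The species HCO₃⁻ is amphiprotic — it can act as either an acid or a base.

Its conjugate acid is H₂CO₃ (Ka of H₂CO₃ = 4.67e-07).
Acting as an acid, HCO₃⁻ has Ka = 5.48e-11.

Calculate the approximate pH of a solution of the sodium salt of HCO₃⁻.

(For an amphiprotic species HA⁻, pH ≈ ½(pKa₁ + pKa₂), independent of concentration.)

pKa₁ = -log(4.67e-07) = 6.33; pKa₂ = -log(5.48e-11) = 10.26. For an amphiprotic species, pH ≈ ½(pKa₁ + pKa₂) = ½(6.33 + 10.26) = 8.30.

pH = 8.30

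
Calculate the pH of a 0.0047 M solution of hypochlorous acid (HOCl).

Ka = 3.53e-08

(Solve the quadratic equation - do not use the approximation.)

x² + Ka×x - Ka×C = 0. Using quadratic formula: [H⁺] = 1.2863e-05

pH = 4.89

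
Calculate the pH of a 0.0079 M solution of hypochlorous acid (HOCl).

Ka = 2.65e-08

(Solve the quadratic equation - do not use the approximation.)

x² + Ka×x - Ka×C = 0. Using quadratic formula: [H⁺] = 1.4456e-05

pH = 4.84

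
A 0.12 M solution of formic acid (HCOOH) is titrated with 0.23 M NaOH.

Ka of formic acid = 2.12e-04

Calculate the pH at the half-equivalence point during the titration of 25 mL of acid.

At half-equivalence [HA] = [A⁻], so Henderson-Hasselbalch gives pH = pKa = -log(2.12e-04) = 3.67.

pH = pKa = 3.67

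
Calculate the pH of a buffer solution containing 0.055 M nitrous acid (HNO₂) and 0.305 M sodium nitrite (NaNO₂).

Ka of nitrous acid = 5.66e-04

pKa = -log(5.66e-04) = 3.25. pH = pKa + log([A⁻]/[HA]) = 3.25 + log(0.305/0.055)

pH = 3.99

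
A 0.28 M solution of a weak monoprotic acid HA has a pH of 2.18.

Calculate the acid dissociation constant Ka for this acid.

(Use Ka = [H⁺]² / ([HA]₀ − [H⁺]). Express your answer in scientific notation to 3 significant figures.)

[H⁺] = 10^(−pH) = 10^(−2.18) = 6.607e-03 M. For HA ⇌ H⁺ + A⁻, Ka = [H⁺][A⁻]/[HA] = [H⁺]² / ([HA]₀ − [H⁺]) = (6.607e-03)² / (0.28 − 6.607e-03) = 1.60e-04.

K_a = 1.60e-04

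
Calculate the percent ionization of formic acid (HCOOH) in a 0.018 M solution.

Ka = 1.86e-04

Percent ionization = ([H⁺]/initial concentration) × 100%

Using Ka equilibrium: x² + Ka×x - Ka×C = 0. Solving: [H⁺] = 1.7391e-03. Percent = (1.7391e-03/0.018) × 100

Percent ionization = 9.66%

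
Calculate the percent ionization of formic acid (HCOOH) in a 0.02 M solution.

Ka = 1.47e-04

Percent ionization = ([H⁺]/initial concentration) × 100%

Using Ka equilibrium: x² + Ka×x - Ka×C = 0. Solving: [H⁺] = 1.6427e-03. Percent = (1.6427e-03/0.02) × 100

Percent ionization = 8.21%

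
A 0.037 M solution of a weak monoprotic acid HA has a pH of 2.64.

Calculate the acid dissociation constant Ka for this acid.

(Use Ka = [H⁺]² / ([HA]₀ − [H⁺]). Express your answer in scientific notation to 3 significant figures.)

[H⁺] = 10^(−pH) = 10^(−2.64) = 2.291e-03 M. For HA ⇌ H⁺ + A⁻, Ka = [H⁺][A⁻]/[HA] = [H⁺]² / ([HA]₀ − [H⁺]) = (2.291e-03)² / (0.037 − 2.291e-03) = 1.51e-04.

K_a = 1.51e-04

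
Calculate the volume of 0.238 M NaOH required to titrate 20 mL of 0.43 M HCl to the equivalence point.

At equivalence: moles acid = moles base. moles HCl = 0.43 × 20/1000 = 0.0086 mol. V_base = moles / 0.238 × 1000 = 36.1 mL.

V_{base} = 36.1 mL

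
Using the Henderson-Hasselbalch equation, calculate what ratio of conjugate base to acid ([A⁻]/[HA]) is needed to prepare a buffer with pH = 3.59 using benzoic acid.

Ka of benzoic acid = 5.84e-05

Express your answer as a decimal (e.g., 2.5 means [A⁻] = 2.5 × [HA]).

pKa = -log(5.84e-05) = 4.2336. pH = pKa + log([A⁻]/[HA]), so log([A⁻]/[HA]) = pH − pKa = 3.59 − 4.2336 = -0.6436. [A⁻]/[HA] = 10^(-0.6436) = 0.227

[A⁻]/[HA] = 0.227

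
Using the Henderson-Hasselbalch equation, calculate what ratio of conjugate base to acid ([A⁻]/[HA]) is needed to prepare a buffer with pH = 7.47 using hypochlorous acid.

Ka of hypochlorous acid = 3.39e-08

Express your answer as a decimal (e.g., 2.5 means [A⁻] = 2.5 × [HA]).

pKa = -log(3.39e-08) = 7.4698. pH = pKa + log([A⁻]/[HA]), so log([A⁻]/[HA]) = pH − pKa = 7.47 − 7.4698 = 0.0002. [A⁻]/[HA] = 10^(0.0002) = 1.00

[A⁻]/[HA] = 1.00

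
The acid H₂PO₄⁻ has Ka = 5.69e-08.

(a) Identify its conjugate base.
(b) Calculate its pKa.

(a) The conjugate base is formed by removing one H⁺ from H₂PO₄⁻, giving HPO₄²⁻. (b) pKa = -log(Ka) = -log(5.69e-08) = 7.24.

Conjugate base: HPO₄²⁻; pK_a = 7.24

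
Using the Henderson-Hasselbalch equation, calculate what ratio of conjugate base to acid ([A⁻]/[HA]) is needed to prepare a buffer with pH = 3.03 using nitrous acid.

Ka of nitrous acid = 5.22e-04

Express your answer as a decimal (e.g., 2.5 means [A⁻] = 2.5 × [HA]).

pKa = -log(5.22e-04) = 3.2823. pH = pKa + log([A⁻]/[HA]), so log([A⁻]/[HA]) = pH − pKa = 3.03 − 3.2823 = -0.2523. [A⁻]/[HA] = 10^(-0.2523) = 0.559

[A⁻]/[HA] = 0.559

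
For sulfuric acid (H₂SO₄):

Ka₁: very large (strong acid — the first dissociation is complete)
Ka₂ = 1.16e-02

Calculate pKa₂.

pKa₂ = -log(Ka₂) = -log(1.16e-02) = 1.94.

pK_{a2} = 1.94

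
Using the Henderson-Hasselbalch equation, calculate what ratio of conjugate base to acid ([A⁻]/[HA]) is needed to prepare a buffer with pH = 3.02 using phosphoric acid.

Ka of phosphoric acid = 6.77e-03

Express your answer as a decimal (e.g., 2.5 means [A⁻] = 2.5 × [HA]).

pKa = -log(6.77e-03) = 2.1694. pH = pKa + log([A⁻]/[HA]), so log([A⁻]/[HA]) = pH − pKa = 3.02 − 2.1694 = 0.8506. [A⁻]/[HA] = 10^(0.8506) = 7.09

[A⁻]/[HA] = 7.09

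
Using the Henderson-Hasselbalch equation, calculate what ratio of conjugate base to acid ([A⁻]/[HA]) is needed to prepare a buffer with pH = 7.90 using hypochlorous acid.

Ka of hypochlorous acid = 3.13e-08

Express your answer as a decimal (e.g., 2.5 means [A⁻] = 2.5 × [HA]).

pKa = -log(3.13e-08) = 7.5045. pH = pKa + log([A⁻]/[HA]), so log([A⁻]/[HA]) = pH − pKa = 7.90 − 7.5045 = 0.3955. [A⁻]/[HA] = 10^(0.3955) = 2.49

[A⁻]/[HA] = 2.49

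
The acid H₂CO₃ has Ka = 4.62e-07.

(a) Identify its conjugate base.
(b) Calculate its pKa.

(a) The conjugate base is formed by removing one H⁺ from H₂CO₃, giving HCO₃⁻. (b) pKa = -log(Ka) = -log(4.62e-07) = 6.34.

Conjugate base: HCO₃⁻; pK_a = 6.34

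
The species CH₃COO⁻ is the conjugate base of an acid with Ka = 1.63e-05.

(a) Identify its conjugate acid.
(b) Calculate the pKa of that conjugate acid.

(a) The conjugate acid is formed by adding one H⁺ to CH₃COO⁻, giving CH₃COOH. (b) pKa = -log(Ka) = -log(1.63e-05) = 4.79.

Conjugate acid: CH₃COOH; pK_a = 4.79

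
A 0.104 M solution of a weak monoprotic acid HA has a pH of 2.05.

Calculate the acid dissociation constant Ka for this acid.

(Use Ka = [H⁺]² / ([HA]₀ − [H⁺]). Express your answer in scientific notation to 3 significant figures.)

[H⁺] = 10^(−pH) = 10^(−2.05) = 8.913e-03 M. For HA ⇌ H⁺ + A⁻, Ka = [H⁺][A⁻]/[HA] = [H⁺]² / ([HA]₀ − [H⁺]) = (8.913e-03)² / (0.104 − 8.913e-03) = 8.35e-04.

K_a = 8.35e-04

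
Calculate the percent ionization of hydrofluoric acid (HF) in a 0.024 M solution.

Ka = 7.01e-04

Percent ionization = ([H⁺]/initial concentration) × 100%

Using Ka equilibrium: x² + Ka×x - Ka×C = 0. Solving: [H⁺] = 3.7662e-03. Percent = (3.7662e-03/0.024) × 100

Percent ionization = 15.7%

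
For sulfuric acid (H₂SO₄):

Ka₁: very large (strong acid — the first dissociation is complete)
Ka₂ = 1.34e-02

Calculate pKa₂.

pKa₂ = -log(Ka₂) = -log(1.34e-02) = 1.87.

pK_{a2} = 1.87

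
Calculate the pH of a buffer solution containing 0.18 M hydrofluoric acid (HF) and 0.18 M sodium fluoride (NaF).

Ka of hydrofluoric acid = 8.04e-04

pKa = -log(8.04e-04) = 3.09. pH = pKa + log([A⁻]/[HA]) = 3.09 + log(0.18/0.18)

pH = 3.09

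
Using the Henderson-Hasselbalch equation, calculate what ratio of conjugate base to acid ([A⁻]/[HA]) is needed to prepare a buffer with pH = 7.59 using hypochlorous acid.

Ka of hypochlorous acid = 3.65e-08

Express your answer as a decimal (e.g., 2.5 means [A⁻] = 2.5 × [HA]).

pKa = -log(3.65e-08) = 7.4377. pH = pKa + log([A⁻]/[HA]), so log([A⁻]/[HA]) = pH − pKa = 7.59 − 7.4377 = 0.1523. [A⁻]/[HA] = 10^(0.1523) = 1.42

[A⁻]/[HA] = 1.42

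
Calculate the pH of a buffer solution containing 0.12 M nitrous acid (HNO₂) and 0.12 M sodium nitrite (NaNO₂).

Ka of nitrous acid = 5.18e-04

pKa = -log(5.18e-04) = 3.29. pH = pKa + log([A⁻]/[HA]) = 3.29 + log(0.12/0.12)

pH = 3.29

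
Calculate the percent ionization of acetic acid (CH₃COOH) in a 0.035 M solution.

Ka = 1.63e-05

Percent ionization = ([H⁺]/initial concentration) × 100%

Using Ka equilibrium: x² + Ka×x - Ka×C = 0. Solving: [H⁺] = 7.4721e-04. Percent = (7.4721e-04/0.035) × 100

Percent ionization = 2.13%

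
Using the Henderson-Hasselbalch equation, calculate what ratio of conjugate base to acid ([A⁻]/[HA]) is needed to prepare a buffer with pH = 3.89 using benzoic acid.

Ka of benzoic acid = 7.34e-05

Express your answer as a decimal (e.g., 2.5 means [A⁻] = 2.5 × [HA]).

pKa = -log(7.34e-05) = 4.1343. pH = pKa + log([A⁻]/[HA]), so log([A⁻]/[HA]) = pH − pKa = 3.89 − 4.1343 = -0.2443. [A⁻]/[HA] = 10^(-0.2443) = 0.570

[A⁻]/[HA] = 0.570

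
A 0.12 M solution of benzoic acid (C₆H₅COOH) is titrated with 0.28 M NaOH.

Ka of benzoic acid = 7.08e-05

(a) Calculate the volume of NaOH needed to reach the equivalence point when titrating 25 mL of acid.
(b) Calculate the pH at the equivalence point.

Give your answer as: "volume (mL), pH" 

moles acid = 0.12 × 25/1000 = 0.003 mol; V_base = moles/0.28 × 1000 = 10.7 mL. At equivalence only the conjugate base is present: [A⁻] = 0.003/0.036 = 8.4000e-02 M. Kb = Kw/Ka = 1.41e-10; [OH⁻] = √(Kb × [A⁻]) = 3.4445e-06; pOH = 5.46; pH = 14 - pOH = 8.54.

V = 10.7 mL, pH = 8.54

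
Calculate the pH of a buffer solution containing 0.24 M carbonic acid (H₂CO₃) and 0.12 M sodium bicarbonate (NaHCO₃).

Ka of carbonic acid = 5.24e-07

pKa = -log(5.24e-07) = 6.28. pH = pKa + log([A⁻]/[HA]) = 6.28 + log(0.12/0.24)

pH = 5.98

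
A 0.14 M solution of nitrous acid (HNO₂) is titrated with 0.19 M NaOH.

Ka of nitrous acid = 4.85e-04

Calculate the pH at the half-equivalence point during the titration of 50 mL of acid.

At half-equivalence [HA] = [A⁻], so Henderson-Hasselbalch gives pH = pKa = -log(4.85e-04) = 3.31.

pH = pKa = 3.31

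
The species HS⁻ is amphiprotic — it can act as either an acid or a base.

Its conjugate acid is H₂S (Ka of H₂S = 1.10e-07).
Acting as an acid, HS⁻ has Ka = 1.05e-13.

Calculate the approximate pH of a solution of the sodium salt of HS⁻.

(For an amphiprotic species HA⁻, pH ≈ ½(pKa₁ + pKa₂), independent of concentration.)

pKa₁ = -log(1.10e-07) = 6.96; pKa₂ = -log(1.05e-13) = 12.98. For an amphiprotic species, pH ≈ ½(pKa₁ + pKa₂) = ½(6.96 + 12.98) = 9.97.

pH = 9.97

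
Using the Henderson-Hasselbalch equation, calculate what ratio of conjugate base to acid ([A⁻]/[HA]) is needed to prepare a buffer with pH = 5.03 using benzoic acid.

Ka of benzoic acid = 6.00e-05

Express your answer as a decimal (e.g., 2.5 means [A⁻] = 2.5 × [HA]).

pKa = -log(6.00e-05) = 4.2218. pH = pKa + log([A⁻]/[HA]), so log([A⁻]/[HA]) = pH − pKa = 5.03 − 4.2218 = 0.8082. [A⁻]/[HA] = 10^(0.8082) = 6.43

[A⁻]/[HA] = 6.43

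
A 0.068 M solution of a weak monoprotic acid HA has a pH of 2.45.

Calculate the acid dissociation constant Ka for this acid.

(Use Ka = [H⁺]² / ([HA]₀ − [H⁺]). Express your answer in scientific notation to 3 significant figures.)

[H⁺] = 10^(−pH) = 10^(−2.45) = 3.548e-03 M. For HA ⇌ H⁺ + A⁻, Ka = [H⁺][A⁻]/[HA] = [H⁺]² / ([HA]₀ − [H⁺]) = (3.548e-03)² / (0.068 − 3.548e-03) = 1.95e-04.

K_a = 1.95e-04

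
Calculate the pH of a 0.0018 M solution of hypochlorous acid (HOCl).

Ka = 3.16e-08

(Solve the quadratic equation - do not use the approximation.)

x² + Ka×x - Ka×C = 0. Using quadratic formula: [H⁺] = 7.5261e-06

pH = 5.12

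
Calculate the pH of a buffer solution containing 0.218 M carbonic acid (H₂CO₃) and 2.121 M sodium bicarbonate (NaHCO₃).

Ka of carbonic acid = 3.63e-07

pKa = -log(3.63e-07) = 6.44. pH = pKa + log([A⁻]/[HA]) = 6.44 + log(2.121/0.218)

pH = 7.43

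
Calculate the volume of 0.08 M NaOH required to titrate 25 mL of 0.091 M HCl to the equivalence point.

At equivalence: moles acid = moles base. moles HCl = 0.091 × 25/1000 = 0.002275 mol. V_base = moles / 0.08 × 1000 = 28.4 mL.

V_{base} = 28.4 mL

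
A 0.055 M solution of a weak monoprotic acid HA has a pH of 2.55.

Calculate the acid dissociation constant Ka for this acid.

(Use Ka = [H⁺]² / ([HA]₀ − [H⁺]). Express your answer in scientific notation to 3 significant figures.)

[H⁺] = 10^(−pH) = 10^(−2.55) = 2.818e-03 M. For HA ⇌ H⁺ + A⁻, Ka = [H⁺][A⁻]/[HA] = [H⁺]² / ([HA]₀ − [H⁺]) = (2.818e-03)² / (0.055 − 2.818e-03) = 1.52e-04.

K_a = 1.52e-04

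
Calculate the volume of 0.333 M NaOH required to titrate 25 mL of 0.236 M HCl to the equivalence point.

At equivalence: moles acid = moles base. moles HCl = 0.236 × 25/1000 = 0.0059 mol. V_base = moles / 0.333 × 1000 = 17.7 mL.

V_{base} = 17.7 mL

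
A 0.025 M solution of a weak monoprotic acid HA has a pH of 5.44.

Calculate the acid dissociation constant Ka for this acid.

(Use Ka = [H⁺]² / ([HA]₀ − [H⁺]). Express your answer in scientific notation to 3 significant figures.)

[H⁺] = 10^(−pH) = 10^(−5.44) = 3.631e-06 M. For HA ⇌ H⁺ + A⁻, Ka = [H⁺][A⁻]/[HA] = [H⁺]² / ([HA]₀ − [H⁺]) = (3.631e-06)² / (0.025 − 3.631e-06) = 5.27e-10.

K_a = 5.27e-10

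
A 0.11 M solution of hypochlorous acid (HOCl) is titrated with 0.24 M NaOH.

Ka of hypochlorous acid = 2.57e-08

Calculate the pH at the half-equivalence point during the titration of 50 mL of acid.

At half-equivalence [HA] = [A⁻], so Henderson-Hasselbalch gives pH = pKa = -log(2.57e-08) = 7.59.

pH = pKa = 7.59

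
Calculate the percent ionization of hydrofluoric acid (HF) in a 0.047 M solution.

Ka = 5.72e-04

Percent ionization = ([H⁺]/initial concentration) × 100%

Using Ka equilibrium: x² + Ka×x - Ka×C = 0. Solving: [H⁺] = 4.9069e-03. Percent = (4.9069e-03/0.047) × 100

Percent ionization = 10.4%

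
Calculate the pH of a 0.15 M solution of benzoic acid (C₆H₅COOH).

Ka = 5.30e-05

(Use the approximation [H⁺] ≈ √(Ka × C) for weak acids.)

[H⁺] = √(Ka × C) = √(5.30e-05 × 0.15) = 2.8196e-03. pH = -log(2.8196e-03)

pH = 2.55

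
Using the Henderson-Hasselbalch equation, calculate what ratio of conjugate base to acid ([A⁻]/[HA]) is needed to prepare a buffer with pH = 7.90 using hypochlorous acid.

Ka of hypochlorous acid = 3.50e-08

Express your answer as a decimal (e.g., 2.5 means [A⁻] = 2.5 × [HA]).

pKa = -log(3.50e-08) = 7.4559. pH = pKa + log([A⁻]/[HA]), so log([A⁻]/[HA]) = pH − pKa = 7.90 − 7.4559 = 0.4441. [A⁻]/[HA] = 10^(0.4441) = 2.78

[A⁻]/[HA] = 2.78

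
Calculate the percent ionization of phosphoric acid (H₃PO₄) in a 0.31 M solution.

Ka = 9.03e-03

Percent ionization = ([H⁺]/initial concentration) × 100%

Using Ka equilibrium: x² + Ka×x - Ka×C = 0. Solving: [H⁺] = 4.8586e-02. Percent = (4.8586e-02/0.31) × 100

Percent ionization = 15.7%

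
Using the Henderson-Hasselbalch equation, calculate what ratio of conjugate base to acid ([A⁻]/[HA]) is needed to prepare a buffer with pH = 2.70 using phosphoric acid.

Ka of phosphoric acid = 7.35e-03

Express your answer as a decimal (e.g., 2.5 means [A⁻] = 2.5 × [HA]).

pKa = -log(7.35e-03) = 2.1337. pH = pKa + log([A⁻]/[HA]), so log([A⁻]/[HA]) = pH − pKa = 2.70 − 2.1337 = 0.5663. [A⁻]/[HA] = 10^(0.5663) = 3.68

[A⁻]/[HA] = 3.68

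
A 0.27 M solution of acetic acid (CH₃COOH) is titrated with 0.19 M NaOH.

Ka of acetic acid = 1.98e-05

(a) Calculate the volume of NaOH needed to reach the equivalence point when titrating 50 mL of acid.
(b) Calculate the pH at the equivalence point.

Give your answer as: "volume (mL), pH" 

moles acid = 0.27 × 50/1000 = 0.0135 mol; V_base = moles/0.19 × 1000 = 71.1 mL. At equivalence only the conjugate base is present: [A⁻] = 0.0135/0.121 = 1.1152e-01 M. Kb = Kw/Ka = 5.05e-10; [OH⁻] = √(Kb × [A⁻]) = 7.5049e-06; pOH = 5.12; pH = 14 - pOH = 8.88.

V = 71.1 mL, pH = 8.88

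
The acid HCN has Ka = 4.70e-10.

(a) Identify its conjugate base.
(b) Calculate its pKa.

(a) The conjugate base is formed by removing one H⁺ from HCN, giving CN⁻. (b) pKa = -log(Ka) = -log(4.70e-10) = 9.33.

Conjugate base: CN⁻; pK_a = 9.33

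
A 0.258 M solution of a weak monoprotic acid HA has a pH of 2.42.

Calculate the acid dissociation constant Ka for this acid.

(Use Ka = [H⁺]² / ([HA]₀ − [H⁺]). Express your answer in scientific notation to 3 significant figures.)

[H⁺] = 10^(−pH) = 10^(−2.42) = 3.802e-03 M. For HA ⇌ H⁺ + A⁻, Ka = [H⁺][A⁻]/[HA] = [H⁺]² / ([HA]₀ − [H⁺]) = (3.802e-03)² / (0.258 − 3.802e-03) = 5.69e-05.

K_a = 5.69e-05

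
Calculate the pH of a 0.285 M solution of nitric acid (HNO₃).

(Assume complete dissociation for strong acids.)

[H⁺] = 0.285 M for strong acid. pH = -log[H⁺] = -log(0.285)

pH = 0.55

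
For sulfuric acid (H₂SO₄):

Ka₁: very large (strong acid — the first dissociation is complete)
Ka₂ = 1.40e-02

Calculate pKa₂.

pKa₂ = -log(Ka₂) = -log(1.40e-02) = 1.85.

pK_{a2} = 1.85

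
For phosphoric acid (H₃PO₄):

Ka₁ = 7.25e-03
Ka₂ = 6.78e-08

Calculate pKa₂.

pKa₂ = -log(Ka₂) = -log(6.78e-08) = 7.17.

pK_{a2} = 7.17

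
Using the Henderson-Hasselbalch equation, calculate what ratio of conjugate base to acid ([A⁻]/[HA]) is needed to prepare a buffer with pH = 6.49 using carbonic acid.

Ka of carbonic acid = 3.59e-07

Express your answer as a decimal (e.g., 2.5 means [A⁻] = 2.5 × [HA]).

pKa = -log(3.59e-07) = 6.4449. pH = pKa + log([A⁻]/[HA]), so log([A⁻]/[HA]) = pH − pKa = 6.49 − 6.4449 = 0.0451. [A⁻]/[HA] = 10^(0.0451) = 1.11

[A⁻]/[HA] = 1.11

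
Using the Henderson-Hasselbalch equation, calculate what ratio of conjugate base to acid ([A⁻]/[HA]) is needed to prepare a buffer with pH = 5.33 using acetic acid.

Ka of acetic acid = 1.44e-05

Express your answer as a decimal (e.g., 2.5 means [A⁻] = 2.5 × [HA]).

pKa = -log(1.44e-05) = 4.8416. pH = pKa + log([A⁻]/[HA]), so log([A⁻]/[HA]) = pH − pKa = 5.33 − 4.8416 = 0.4884. [A⁻]/[HA] = 10^(0.4884) = 3.08

[A⁻]/[HA] = 3.08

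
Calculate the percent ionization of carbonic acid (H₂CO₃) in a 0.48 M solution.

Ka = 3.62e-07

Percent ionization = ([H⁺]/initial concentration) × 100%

Using Ka equilibrium: x² + Ka×x - Ka×C = 0. Solving: [H⁺] = 4.1666e-04. Percent = (4.1666e-04/0.48) × 100

Percent ionization = 0.0868%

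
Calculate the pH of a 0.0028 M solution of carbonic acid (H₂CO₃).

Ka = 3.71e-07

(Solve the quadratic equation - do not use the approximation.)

x² + Ka×x - Ka×C = 0. Using quadratic formula: [H⁺] = 3.2045e-05

pH = 4.49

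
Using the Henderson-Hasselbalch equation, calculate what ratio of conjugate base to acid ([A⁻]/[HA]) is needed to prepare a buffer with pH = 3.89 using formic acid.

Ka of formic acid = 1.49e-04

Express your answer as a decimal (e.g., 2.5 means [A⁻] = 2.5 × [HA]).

pKa = -log(1.49e-04) = 3.8268. pH = pKa + log([A⁻]/[HA]), so log([A⁻]/[HA]) = pH − pKa = 3.89 − 3.8268 = 0.0632. [A⁻]/[HA] = 10^(0.0632) = 1.16

[A⁻]/[HA] = 1.16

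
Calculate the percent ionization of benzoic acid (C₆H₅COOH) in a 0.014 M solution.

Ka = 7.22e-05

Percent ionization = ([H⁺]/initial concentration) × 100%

Using Ka equilibrium: x² + Ka×x - Ka×C = 0. Solving: [H⁺] = 9.6993e-04. Percent = (9.6993e-04/0.014) × 100

Percent ionization = 6.93%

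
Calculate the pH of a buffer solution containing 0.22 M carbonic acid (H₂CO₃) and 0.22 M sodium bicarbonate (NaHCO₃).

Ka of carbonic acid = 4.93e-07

pKa = -log(4.93e-07) = 6.31. pH = pKa + log([A⁻]/[HA]) = 6.31 + log(0.22/0.22)

pH = 6.31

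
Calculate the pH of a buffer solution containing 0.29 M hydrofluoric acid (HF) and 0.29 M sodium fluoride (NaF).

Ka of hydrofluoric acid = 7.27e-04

pKa = -log(7.27e-04) = 3.14. pH = pKa + log([A⁻]/[HA]) = 3.14 + log(0.29/0.29)

pH = 3.14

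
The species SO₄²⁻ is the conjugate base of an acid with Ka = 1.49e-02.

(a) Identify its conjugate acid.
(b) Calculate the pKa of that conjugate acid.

(a) The conjugate acid is formed by adding one H⁺ to SO₄²⁻, giving HSO₄⁻. (b) pKa = -log(Ka) = -log(1.49e-02) = 1.83.

Conjugate acid: HSO₄⁻; pK_a = 1.83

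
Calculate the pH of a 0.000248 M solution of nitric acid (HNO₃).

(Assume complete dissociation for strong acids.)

[H⁺] = 0.000248 M for strong acid. pH = -log[H⁺] = -log(0.000248)

pH = 3.61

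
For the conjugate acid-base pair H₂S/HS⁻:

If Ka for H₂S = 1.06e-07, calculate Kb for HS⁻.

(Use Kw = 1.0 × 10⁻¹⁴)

For a conjugate pair Ka × Kb = Kw, so Kb = Kw/Ka = 1.0 × 10⁻¹⁴ / 1.06e-07 = 9.43e-08.

K_b = 9.43e-08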